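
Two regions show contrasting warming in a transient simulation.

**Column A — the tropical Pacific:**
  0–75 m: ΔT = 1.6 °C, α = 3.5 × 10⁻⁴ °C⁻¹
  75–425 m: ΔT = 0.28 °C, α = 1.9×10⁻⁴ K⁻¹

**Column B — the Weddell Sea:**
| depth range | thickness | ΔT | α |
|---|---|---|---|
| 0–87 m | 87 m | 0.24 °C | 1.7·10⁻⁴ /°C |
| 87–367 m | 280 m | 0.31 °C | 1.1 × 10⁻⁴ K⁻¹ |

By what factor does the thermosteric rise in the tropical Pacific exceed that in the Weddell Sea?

a factor of 4.63

A 1.6 × 75 × 3.5×10⁻⁴ = 0.04200 m
A 350 × 1.9×10⁻⁴ × 0.28 = 0.01862 m
A total: 0.06062 m
B 87 × 1.7×10⁻⁴ × 0.24 = 0.0035496 m
B 87–367 m: 280 × 1.1×10⁻⁴ × 0.31 = 0.009548 m
B total: 0.0130976 m
Ratio: 0.06062 / 0.0130976 ≈ 4.628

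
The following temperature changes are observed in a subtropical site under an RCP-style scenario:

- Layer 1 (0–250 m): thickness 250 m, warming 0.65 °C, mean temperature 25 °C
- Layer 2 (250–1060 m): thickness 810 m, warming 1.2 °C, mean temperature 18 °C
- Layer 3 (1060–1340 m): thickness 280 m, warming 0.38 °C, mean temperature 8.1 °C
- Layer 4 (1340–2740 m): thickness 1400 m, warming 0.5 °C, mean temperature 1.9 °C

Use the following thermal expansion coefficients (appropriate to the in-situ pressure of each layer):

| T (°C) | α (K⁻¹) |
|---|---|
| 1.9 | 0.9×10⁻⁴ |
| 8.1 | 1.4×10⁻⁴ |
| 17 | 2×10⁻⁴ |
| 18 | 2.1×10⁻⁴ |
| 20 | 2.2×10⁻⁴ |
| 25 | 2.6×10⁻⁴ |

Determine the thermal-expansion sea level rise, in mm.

Layer 1 at 25 °C → α = 2.6×10⁻⁴ K⁻¹
Layer 2 at 18 °C → α = 2.1×10⁻⁴ K⁻¹
Layer 3 at 8.1 °C → α = 1.4×10⁻⁴ K⁻¹
Layer 4 at 1.9 °C → α = 0.9×10⁻⁴ K⁻¹
Layer 1: 0.65 × 2.6×10⁻⁴ × 250 = 0.04225 m
250–1060 m: 1.2 × 2.1×10⁻⁴ × 810 = 0.20412 m
1060–1340 m: 1.4×10⁻⁴ × 0.38 × 280 = 0.014896 m
0.9×10⁻⁴ × 1400 × 0.5 = 0.06300 m
Δh = 0.04225 + 0.20412 + 0.014896 + 0.06300 = 0.324266 m ≈ 320 mm

Δh = 320 mm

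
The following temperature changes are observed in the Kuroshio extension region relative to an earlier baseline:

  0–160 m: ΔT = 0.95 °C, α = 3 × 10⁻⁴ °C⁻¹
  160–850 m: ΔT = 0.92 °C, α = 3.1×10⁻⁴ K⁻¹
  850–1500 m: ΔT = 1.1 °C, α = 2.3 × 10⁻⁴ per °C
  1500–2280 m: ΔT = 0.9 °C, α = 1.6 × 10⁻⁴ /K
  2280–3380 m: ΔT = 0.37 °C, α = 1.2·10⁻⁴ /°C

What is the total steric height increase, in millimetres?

568 mm

0–160 m: 160 × 0.95 × 3×10⁻⁴ = 0.04560 m
Layer 2: 3.1×10⁻⁴ × 690 × 0.92 = 0.196788 m
Layer 3: 1.1 × 650 × 2.3×10⁻⁴ = 0.16445 m
1.6×10⁻⁴ × 780 × 0.9 = 0.11232 m
2280–3380 m: 1100 × 0.37 × 1.2×10⁻⁴ = 0.04884 m
Δh = 0.04560 + 0.196788 + 0.16445 + 0.11232 + 0.04884 = 0.567998 m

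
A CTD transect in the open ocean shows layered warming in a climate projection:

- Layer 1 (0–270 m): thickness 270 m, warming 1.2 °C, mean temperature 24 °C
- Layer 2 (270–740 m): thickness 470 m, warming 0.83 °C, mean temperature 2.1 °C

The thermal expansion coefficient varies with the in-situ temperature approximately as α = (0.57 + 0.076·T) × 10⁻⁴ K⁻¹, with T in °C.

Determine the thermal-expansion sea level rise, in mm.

Layer 1: α = (0.57 + 0.076×24)×10⁻⁴ = 2.394×10⁻⁴ K⁻¹
Layer 2: α = (0.57 + 0.076×2.1)×10⁻⁴ = 0.7296×10⁻⁴ K⁻¹
0–270 m: 2.394×10⁻⁴ × 1.2 × 270 = 0.0775656 m
0.83 × 0.7296×10⁻⁴ × 470 = 0.028461696 m
Δh = 0.0775656 + 0.028461696 = 0.106027296 m

110 mm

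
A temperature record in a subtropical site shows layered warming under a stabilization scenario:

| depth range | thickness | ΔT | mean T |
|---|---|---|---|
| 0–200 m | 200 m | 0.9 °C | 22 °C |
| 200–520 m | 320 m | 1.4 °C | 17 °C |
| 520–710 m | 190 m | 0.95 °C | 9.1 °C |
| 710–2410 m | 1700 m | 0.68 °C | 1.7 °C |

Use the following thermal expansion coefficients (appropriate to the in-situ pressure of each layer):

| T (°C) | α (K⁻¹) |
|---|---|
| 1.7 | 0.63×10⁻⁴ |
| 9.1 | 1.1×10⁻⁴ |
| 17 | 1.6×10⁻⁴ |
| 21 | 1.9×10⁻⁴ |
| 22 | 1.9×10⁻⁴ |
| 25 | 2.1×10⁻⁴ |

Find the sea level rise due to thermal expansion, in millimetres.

Layer 1 at 22 °C → α = 1.9×10⁻⁴ K⁻¹
Layer 2 at 17 °C → α = 1.6×10⁻⁴ K⁻¹
Layer 3 at 9.1 °C → α = 1.1×10⁻⁴ K⁻¹
Layer 4 at 1.7 °C → α = 0.63×10⁻⁴ K⁻¹
1.9×10⁻⁴ × 200 × 0.9 = 0.03420 m
200–520 m: 320 × 1.4 × 1.6×10⁻⁴ = 0.07168 m
0.95 × 190 × 1.1×10⁻⁴ = 0.019855 m
710–2410 m: 0.68 × 1700 × 0.63×10⁻⁴ = 0.072828 m
Δh = 0.03420 + 0.07168 + 0.019855 + 0.072828 = 0.198563 m

Δh ≈ 199 mm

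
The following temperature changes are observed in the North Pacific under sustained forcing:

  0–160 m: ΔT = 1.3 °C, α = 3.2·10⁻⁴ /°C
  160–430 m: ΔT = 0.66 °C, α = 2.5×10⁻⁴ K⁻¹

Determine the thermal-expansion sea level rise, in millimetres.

about 111 mm

1.3 × 160 × 3.2×10⁻⁴ = 0.06656 m
Layer 2: 270 × 0.66 × 2.5×10⁻⁴ = 0.04455 m
Δh = 0.06656 + 0.04455 = 0.11111 m ≈ 111 mm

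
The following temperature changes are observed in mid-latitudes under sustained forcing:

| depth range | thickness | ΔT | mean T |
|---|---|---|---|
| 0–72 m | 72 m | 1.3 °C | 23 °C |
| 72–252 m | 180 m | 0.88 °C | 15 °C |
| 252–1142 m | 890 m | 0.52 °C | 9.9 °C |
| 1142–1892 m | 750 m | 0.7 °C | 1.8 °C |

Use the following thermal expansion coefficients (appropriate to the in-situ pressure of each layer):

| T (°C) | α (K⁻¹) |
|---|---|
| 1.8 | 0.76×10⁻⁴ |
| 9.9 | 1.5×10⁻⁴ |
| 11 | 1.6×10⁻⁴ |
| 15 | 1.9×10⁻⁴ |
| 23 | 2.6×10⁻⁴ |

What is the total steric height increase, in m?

Layer 1 at 23 °C → α = 2.6×10⁻⁴ K⁻¹
Layer 2 at 15 °C → α = 1.9×10⁻⁴ K⁻¹
Layer 3 at 9.9 °C → α = 1.5×10⁻⁴ K⁻¹
Layer 4 at 1.8 °C → α = 0.76×10⁻⁴ K⁻¹
Layer 1: 2.6×10⁻⁴ × 1.3 × 72 = 0.024336 m
Layer 2: 0.88 × 1.9×10⁻⁴ × 180 = 0.030096 m
Layer 3: 890 × 1.5×10⁻⁴ × 0.52 = 0.06942 m
Layer 4: 0.76×10⁻⁴ × 750 × 0.7 = 0.03990 m
Δh = 0.024336 + 0.030096 + 0.06942 + 0.03990 = 0.163752 m

about 0.164 m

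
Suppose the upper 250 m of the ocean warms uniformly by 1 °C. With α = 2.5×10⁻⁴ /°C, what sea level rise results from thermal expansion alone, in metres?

0.063 m of thermosteric rise

Δh = αΔT·H = 2.5×10⁻⁴ × 1 × 250 = 0.06250 m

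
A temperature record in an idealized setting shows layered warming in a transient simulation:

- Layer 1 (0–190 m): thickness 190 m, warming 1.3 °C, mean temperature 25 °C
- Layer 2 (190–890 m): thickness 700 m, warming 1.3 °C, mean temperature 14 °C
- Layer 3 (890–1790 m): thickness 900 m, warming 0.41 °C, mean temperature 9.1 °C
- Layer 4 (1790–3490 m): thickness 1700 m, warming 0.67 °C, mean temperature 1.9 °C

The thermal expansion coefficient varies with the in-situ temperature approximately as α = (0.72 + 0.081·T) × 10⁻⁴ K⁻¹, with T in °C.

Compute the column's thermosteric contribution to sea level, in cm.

Δh ≈ 39.0 cm

Layer 1: α = (0.72 + 0.081×25)×10⁻⁴ = 2.745×10⁻⁴ K⁻¹
Layer 2: α = (0.72 + 0.081×14)×10⁻⁴ = 1.854×10⁻⁴ K⁻¹
Layer 3: α = (0.72 + 0.081×9.1)×10⁻⁴ = 1.4571×10⁻⁴ K⁻¹
Layer 4: α = (0.72 + 0.081×1.9)×10⁻⁴ = 0.8739×10⁻⁴ K⁻¹
0–190 m: 190 × 1.3 × 2.745×10⁻⁴ = 0.0678015 m
190–890 m: 1.3 × 1.854×10⁻⁴ × 700 = 0.168714 m
0.41 × 900 × 1.4571×10⁻⁴ = 0.05376699 m
1700 × 0.67 × 0.8739×10⁻⁴ = 0.09953721 m
Δh = 0.0678015 + 0.168714 + 0.05376699 + 0.09953721 = 0.3898197 m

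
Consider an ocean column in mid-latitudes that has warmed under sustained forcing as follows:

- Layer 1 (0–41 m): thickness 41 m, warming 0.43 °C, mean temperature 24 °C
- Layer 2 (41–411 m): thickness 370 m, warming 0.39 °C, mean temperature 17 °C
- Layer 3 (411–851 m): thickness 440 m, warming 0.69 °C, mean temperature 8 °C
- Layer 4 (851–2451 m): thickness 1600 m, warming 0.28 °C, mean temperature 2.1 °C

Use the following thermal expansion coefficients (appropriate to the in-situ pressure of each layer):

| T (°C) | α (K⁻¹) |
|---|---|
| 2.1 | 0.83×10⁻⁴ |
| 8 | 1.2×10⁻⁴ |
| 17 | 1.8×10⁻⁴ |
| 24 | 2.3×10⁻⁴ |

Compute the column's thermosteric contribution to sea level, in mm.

about 104 mm

Layer 1 at 24 °C → α = 2.3×10⁻⁴ K⁻¹
Layer 2 at 17 °C → α = 1.8×10⁻⁴ K⁻¹
Layer 3 at 8 °C → α = 1.2×10⁻⁴ K⁻¹
Layer 4 at 2.1 °C → α = 0.83×10⁻⁴ K⁻¹
2.3×10⁻⁴ × 41 × 0.43 = 0.0040549 m
Layer 2: 0.39 × 370 × 1.8×10⁻⁴ = 0.025974 m
1.2×10⁻⁴ × 0.69 × 440 = 0.036432 m
1600 × 0.83×10⁻⁴ × 0.28 = 0.037184 m
Δh = 0.0040549 + 0.025974 + 0.036432 + 0.037184 = 0.1036449 m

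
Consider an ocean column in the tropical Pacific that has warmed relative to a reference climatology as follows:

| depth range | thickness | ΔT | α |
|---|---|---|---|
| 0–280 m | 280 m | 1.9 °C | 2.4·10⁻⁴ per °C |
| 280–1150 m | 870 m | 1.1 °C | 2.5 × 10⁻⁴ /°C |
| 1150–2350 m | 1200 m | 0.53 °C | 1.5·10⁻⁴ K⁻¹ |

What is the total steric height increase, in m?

Δh = 0.46 m

0–280 m: 1.9 × 2.4×10⁻⁴ × 280 = 0.12768 m
870 × 2.5×10⁻⁴ × 1.1 = 0.23925 m
1150–2350 m: 0.53 × 1200 × 1.5×10⁻⁴ = 0.09540 m
Δh = 0.12768 + 0.23925 + 0.09540 = 0.46233 m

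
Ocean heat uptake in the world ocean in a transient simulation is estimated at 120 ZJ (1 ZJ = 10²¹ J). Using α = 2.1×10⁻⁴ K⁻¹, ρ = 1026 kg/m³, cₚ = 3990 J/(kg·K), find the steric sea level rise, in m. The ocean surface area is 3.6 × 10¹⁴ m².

Per unit area: Q = 120×10²¹ / (3.6×10¹⁴) ≈ 3.333×10⁸ J/m²
Δh = αQ/(ρcₚ) = 2.1×10⁻⁴ × 3.333×10⁸ / (1026 × 3990) ≈ 0.017098 m

0.017 m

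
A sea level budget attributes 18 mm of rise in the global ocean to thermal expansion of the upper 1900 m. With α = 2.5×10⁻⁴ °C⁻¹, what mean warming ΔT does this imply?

ΔT = Δh/(αH) = 0.018 / (2.5×10⁻⁴ × 1900) ≈ 0.03789 °C

about 0.0379 °C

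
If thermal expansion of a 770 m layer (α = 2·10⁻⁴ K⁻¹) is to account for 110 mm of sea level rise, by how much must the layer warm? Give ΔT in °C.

ΔT = Δh/(αH) = 0.11 / (2×10⁻⁴ × 770) ≈ 0.7143 °C

ΔT ≈ 0.71 °C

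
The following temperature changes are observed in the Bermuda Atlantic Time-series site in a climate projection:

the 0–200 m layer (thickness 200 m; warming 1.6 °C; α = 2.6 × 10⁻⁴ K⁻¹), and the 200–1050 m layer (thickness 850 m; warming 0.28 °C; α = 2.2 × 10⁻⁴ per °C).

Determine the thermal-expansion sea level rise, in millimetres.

Δh = 140 mm

0–200 m: 1.6 × 2.6×10⁻⁴ × 200 = 0.08320 m
0.28 × 850 × 2.2×10⁻⁴ = 0.05236 m
Δh = 0.08320 + 0.05236 = 0.13556 m ≈ 140 mm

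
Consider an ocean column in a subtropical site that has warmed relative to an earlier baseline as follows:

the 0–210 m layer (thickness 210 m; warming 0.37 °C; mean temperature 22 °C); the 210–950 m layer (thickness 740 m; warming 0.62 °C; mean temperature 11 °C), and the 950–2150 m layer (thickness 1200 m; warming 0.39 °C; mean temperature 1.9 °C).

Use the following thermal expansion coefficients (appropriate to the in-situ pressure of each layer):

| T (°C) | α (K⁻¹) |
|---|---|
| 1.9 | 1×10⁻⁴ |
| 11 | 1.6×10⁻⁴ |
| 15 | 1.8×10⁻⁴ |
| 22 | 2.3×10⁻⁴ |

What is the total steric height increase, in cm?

about 14 cm

Layer 1 at 22 °C → α = 2.3×10⁻⁴ K⁻¹
Layer 2 at 11 °C → α = 1.6×10⁻⁴ K⁻¹
Layer 3 at 1.9 °C → α = 1×10⁻⁴ K⁻¹
2.3×10⁻⁴ × 0.37 × 210 = 0.017871 m
0.62 × 1.6×10⁻⁴ × 740 = 0.073408 m
1200 × 1×10⁻⁴ × 0.39 = 0.04680 m
Δh = 0.017871 + 0.073408 + 0.04680 = 0.138079 m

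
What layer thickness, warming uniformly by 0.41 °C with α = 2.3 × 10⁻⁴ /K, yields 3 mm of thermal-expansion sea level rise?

H ≈ 31.8 m

H = Δh/(αΔT) = 0.003 / (2.3×10⁻⁴ × 0.41) ≈ 31.81 m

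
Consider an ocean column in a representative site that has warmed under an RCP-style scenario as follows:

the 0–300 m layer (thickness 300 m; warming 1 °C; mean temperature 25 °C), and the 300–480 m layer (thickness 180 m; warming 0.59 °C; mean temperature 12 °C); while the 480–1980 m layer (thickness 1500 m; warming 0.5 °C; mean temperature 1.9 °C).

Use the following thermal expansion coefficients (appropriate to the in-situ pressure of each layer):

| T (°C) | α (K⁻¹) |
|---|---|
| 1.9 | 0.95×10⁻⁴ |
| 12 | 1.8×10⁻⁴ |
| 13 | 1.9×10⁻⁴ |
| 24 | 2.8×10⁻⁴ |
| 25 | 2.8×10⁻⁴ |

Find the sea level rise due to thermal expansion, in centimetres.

Layer 1 at 25 °C → α = 2.8×10⁻⁴ K⁻¹
Layer 2 at 12 °C → α = 1.8×10⁻⁴ K⁻¹
Layer 3 at 1.9 °C → α = 0.95×10⁻⁴ K⁻¹
300 × 2.8×10⁻⁴ × 1 = 0.08400 m
Layer 2: 1.8×10⁻⁴ × 180 × 0.59 = 0.019116 m
480–1980 m: 1500 × 0.5 × 0.95×10⁻⁴ = 0.07125 m
Δh = 0.08400 + 0.019116 + 0.07125 = 0.174366 m

Δh = 17 cm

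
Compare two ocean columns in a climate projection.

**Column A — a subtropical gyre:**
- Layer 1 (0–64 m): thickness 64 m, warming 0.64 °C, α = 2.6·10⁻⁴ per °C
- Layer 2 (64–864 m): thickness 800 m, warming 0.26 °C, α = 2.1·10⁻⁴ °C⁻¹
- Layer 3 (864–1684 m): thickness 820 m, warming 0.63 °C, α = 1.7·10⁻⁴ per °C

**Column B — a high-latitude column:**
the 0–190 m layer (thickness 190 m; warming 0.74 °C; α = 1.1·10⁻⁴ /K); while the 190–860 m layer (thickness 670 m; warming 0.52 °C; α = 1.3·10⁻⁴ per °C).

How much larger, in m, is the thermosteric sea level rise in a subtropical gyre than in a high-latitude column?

A 2.6×10⁻⁴ × 64 × 0.64 = 0.0106496 m
A 64–864 m: 2.1×10⁻⁴ × 800 × 0.26 = 0.04368 m
A 1.7×10⁻⁴ × 820 × 0.63 = 0.087822 m
A total: 0.1421516 m
B 1.1×10⁻⁴ × 0.74 × 190 = 0.015466 m
B 190–860 m: 0.52 × 1.3×10⁻⁴ × 670 = 0.045292 m
B total: 0.060758 m
Difference: 0.1421516 − 0.060758 = 0.0813936 m

Δh_A − Δh_B ≈ 0.081 m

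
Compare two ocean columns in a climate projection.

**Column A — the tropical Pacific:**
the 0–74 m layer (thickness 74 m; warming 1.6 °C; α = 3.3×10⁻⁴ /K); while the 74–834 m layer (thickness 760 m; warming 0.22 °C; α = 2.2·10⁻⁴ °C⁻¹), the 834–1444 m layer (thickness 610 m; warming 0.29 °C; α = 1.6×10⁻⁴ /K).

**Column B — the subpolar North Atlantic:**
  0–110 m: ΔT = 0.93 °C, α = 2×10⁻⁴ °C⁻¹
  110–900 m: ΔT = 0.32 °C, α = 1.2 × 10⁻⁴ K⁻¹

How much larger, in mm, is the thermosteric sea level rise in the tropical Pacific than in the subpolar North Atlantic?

A 0–74 m: 1.6 × 74 × 3.3×10⁻⁴ = 0.039072 m
A 0.22 × 760 × 2.2×10⁻⁴ = 0.036784 m
A 834–1444 m: 1.6×10⁻⁴ × 610 × 0.29 = 0.028304 m
A total: 0.10416 m
B 0.93 × 110 × 2×10⁻⁴ = 0.02046 m
B 110–900 m: 790 × 1.2×10⁻⁴ × 0.32 = 0.030336 m
B total: 0.050796 m
Difference: 0.10416 − 0.050796 = 0.053364 m

53 mm larger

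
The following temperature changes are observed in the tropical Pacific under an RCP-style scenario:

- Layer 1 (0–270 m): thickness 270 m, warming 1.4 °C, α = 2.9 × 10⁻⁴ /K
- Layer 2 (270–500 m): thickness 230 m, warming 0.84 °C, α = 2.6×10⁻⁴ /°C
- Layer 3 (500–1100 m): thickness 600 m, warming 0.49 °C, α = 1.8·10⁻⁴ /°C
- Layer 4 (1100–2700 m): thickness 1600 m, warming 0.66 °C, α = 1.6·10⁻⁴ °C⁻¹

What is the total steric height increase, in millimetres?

Layer 1: 2.9×10⁻⁴ × 1.4 × 270 = 0.10962 m
2.6×10⁻⁴ × 0.84 × 230 = 0.050232 m
500–1100 m: 1.8×10⁻⁴ × 600 × 0.49 = 0.05292 m
1600 × 0.66 × 1.6×10⁻⁴ = 0.16896 m
Δh = 0.10962 + 0.050232 + 0.05292 + 0.16896 = 0.381732 m ≈ 382 mm

382 mm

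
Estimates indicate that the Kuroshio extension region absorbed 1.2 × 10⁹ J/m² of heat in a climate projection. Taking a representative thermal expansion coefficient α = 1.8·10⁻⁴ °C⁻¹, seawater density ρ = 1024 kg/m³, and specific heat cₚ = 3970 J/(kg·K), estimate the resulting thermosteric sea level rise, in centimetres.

Δh = αQ/(ρcₚ) = 1.8×10⁻⁴ × 1.2×10⁹ / (1024 × 3970) ≈ 0.053133 m

Δh = 5.31 cm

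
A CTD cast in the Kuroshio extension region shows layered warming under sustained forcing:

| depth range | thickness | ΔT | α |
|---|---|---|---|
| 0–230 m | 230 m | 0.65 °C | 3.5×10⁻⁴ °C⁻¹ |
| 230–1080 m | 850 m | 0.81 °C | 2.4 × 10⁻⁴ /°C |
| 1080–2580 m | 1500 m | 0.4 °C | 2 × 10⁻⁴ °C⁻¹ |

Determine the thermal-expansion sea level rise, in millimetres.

3.5×10⁻⁴ × 230 × 0.65 = 0.052325 m
2.4×10⁻⁴ × 850 × 0.81 = 0.16524 m
Layer 3: 1500 × 0.4 × 2×10⁻⁴ = 0.12000 m
Δh = 0.052325 + 0.16524 + 0.12000 = 0.337565 m

338 mm of thermosteric rise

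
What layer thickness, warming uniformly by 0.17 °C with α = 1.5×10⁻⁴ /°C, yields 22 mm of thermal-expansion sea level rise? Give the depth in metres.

H = Δh/(αΔT) = 0.022 / (1.5×10⁻⁴ × 0.17) ≈ 862.7 m

about 860 m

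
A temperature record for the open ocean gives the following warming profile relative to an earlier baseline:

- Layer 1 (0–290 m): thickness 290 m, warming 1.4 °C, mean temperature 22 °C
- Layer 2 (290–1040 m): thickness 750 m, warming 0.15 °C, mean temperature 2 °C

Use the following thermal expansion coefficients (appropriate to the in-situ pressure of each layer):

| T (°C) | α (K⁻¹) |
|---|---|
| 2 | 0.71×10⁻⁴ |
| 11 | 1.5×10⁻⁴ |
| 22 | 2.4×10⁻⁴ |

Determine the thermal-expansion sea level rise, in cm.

Layer 1 at 22 °C → α = 2.4×10⁻⁴ K⁻¹
Layer 2 at 2 °C → α = 0.71×10⁻⁴ K⁻¹
Layer 1: 290 × 1.4 × 2.4×10⁻⁴ = 0.09744 m
0.15 × 0.71×10⁻⁴ × 750 = 0.0079875 m
Δh = 0.09744 + 0.0079875 = 0.1054275 m

11 cm of thermosteric rise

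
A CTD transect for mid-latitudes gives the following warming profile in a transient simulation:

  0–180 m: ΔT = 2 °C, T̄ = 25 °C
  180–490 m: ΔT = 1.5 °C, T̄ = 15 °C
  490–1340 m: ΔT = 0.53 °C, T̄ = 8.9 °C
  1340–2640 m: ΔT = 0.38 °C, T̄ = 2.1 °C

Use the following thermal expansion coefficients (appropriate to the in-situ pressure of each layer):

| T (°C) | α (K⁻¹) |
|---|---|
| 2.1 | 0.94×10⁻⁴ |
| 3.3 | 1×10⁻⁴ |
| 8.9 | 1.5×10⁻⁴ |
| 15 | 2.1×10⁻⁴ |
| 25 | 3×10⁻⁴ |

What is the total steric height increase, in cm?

Layer 1 at 25 °C → α = 3×10⁻⁴ K⁻¹
Layer 2 at 15 °C → α = 2.1×10⁻⁴ K⁻¹
Layer 3 at 8.9 °C → α = 1.5×10⁻⁴ K⁻¹
Layer 4 at 2.1 °C → α = 0.94×10⁻⁴ K⁻¹
Layer 1: 2 × 180 × 3×10⁻⁴ = 0.10800 m
Layer 2: 310 × 1.5 × 2.1×10⁻⁴ = 0.09765 m
1.5×10⁻⁴ × 850 × 0.53 = 0.067575 m
Layer 4: 1300 × 0.94×10⁻⁴ × 0.38 = 0.046436 m
Δh = 0.10800 + 0.09765 + 0.067575 + 0.046436 = 0.319661 m ≈ 32 cm

Δh = 32 cm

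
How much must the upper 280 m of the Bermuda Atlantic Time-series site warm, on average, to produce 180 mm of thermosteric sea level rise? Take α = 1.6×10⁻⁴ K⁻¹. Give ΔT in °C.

ΔT ≈ 4.02 °C

ΔT = Δh/(αH) = 0.18 / (1.6×10⁻⁴ × 280) ≈ 4.018 °C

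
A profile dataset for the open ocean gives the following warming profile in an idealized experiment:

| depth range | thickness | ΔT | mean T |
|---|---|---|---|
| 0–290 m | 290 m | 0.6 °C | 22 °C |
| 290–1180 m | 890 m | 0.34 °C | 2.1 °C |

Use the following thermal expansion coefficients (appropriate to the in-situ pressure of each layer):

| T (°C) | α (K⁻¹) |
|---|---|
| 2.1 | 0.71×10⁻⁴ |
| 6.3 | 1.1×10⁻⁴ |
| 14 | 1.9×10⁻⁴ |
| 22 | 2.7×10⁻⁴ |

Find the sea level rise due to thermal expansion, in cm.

6.85 cm

Layer 1 at 22 °C → α = 2.7×10⁻⁴ K⁻¹
Layer 2 at 2.1 °C → α = 0.71×10⁻⁴ K⁻¹
0–290 m: 0.6 × 290 × 2.7×10⁻⁴ = 0.04698 m
890 × 0.34 × 0.71×10⁻⁴ = 0.0214846 m
Δh = 0.04698 + 0.0214846 = 0.0684646 m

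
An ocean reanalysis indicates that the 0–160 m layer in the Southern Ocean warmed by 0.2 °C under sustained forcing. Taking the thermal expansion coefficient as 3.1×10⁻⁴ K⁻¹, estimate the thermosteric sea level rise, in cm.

Δh = αΔT·H = 3.1×10⁻⁴ × 0.2 × 160 = 0.00992 m

about 0.99 cm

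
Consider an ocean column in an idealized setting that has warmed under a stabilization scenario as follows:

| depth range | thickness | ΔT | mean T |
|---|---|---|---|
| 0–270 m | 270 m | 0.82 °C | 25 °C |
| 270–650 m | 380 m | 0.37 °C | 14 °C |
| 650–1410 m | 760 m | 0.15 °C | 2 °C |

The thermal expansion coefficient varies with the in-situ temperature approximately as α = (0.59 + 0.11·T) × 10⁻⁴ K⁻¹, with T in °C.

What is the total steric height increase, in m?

Layer 1: α = (0.59 + 0.11×25)×10⁻⁴ = 3.34×10⁻⁴ K⁻¹
Layer 2: α = (0.59 + 0.11×14)×10⁻⁴ = 2.13×10⁻⁴ K⁻¹
Layer 3: α = (0.59 + 0.11×2)×10⁻⁴ = 0.81×10⁻⁴ K⁻¹
0.82 × 270 × 3.34×10⁻⁴ = 0.0739476 m
270–650 m: 0.37 × 2.13×10⁻⁴ × 380 = 0.0299478 m
0.81×10⁻⁴ × 760 × 0.15 = 0.009234 m
Δh = 0.0739476 + 0.0299478 + 0.009234 = 0.1131294 m

0.11 m of thermosteric rise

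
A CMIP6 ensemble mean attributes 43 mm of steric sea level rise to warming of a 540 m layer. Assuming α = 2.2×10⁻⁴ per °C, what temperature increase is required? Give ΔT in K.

ΔT = Δh/(αH) = 0.043 / (2.2×10⁻⁴ × 540) ≈ 0.3620 K

0.36 K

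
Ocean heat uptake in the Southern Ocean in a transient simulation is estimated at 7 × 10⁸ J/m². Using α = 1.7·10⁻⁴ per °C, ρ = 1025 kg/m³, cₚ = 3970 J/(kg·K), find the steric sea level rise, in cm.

Δh = αQ/(ρcₚ) = 1.7×10⁻⁴ × 7×10⁸ / (1025 × 3970) ≈ 0.029244 m

about 2.9 cm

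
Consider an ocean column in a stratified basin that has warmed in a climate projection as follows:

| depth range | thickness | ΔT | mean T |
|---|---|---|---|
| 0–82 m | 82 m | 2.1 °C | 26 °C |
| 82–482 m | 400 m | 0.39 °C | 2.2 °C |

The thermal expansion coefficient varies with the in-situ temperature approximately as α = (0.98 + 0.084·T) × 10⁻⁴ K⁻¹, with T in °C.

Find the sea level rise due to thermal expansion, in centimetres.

Δh = 7.27 cm

Layer 1: α = (0.98 + 0.084×26)×10⁻⁴ = 3.164×10⁻⁴ K⁻¹
Layer 2: α = (0.98 + 0.084×2.2)×10⁻⁴ = 1.1648×10⁻⁴ K⁻¹
82 × 3.164×10⁻⁴ × 2.1 = 0.05448408 m
400 × 1.1648×10⁻⁴ × 0.39 = 0.01817088 m
Δh = 0.05448408 + 0.01817088 = 0.07265496 m ≈ 7.27 cm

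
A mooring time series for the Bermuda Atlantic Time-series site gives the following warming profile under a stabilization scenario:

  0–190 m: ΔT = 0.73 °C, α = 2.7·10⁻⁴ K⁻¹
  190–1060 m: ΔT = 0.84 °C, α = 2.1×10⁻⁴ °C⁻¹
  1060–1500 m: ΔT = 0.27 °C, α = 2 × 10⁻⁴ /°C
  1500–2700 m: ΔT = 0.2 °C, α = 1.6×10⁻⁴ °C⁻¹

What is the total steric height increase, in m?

Δh ≈ 0.25 m

0–190 m: 0.73 × 190 × 2.7×10⁻⁴ = 0.037449 m
Layer 2: 0.84 × 2.1×10⁻⁴ × 870 = 0.153468 m
Layer 3: 440 × 0.27 × 2×10⁻⁴ = 0.02376 m
Layer 4: 0.2 × 1200 × 1.6×10⁻⁴ = 0.03840 m
Δh = 0.037449 + 0.153468 + 0.02376 + 0.03840 = 0.253077 m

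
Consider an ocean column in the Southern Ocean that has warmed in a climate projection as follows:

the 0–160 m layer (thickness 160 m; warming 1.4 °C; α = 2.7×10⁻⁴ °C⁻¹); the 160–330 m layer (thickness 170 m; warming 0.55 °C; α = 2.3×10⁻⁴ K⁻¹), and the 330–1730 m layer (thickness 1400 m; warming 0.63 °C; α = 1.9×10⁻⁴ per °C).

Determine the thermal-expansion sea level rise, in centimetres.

Δh ≈ 25.0 cm

Layer 1: 1.4 × 2.7×10⁻⁴ × 160 = 0.06048 m
160–330 m: 2.3×10⁻⁴ × 170 × 0.55 = 0.021505 m
330–1730 m: 1.9×10⁻⁴ × 1400 × 0.63 = 0.16758 m
Δh = 0.06048 + 0.021505 + 0.16758 = 0.249565 m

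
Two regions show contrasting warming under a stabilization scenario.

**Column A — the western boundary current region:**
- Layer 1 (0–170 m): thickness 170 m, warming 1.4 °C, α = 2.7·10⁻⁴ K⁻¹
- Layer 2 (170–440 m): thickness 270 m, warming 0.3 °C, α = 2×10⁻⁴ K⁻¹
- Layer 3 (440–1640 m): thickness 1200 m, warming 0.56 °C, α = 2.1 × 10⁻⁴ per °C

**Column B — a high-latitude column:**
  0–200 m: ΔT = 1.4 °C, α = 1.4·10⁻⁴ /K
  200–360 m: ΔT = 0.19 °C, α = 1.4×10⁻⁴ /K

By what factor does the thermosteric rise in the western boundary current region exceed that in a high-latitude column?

A 2.7×10⁻⁴ × 170 × 1.4 = 0.06426 m
A Layer 2: 270 × 0.3 × 2×10⁻⁴ = 0.01620 m
A 440–1640 m: 1200 × 2.1×10⁻⁴ × 0.56 = 0.14112 m
A total: 0.22158 m
B 1.4×10⁻⁴ × 200 × 1.4 = 0.03920 m
B Layer 2: 1.4×10⁻⁴ × 160 × 0.19 = 0.004256 m
B total: 0.043456 m
Ratio: 0.22158 / 0.043456 ≈ 5.099

5.10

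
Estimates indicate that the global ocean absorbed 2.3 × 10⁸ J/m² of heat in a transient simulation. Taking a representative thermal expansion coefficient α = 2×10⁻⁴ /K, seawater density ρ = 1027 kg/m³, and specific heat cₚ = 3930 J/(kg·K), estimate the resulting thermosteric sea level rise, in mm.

Δh = αQ/(ρcₚ) = 2×10⁻⁴ × 2.3×10⁸ / (1027 × 3930) ≈ 0.011397 m

11.4 mm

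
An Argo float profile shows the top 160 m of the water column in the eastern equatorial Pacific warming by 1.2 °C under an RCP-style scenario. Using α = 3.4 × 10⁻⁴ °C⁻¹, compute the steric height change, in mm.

65.3 mm

Δh = αΔT·H = 3.4×10⁻⁴ × 1.2 × 160 = 0.06528 m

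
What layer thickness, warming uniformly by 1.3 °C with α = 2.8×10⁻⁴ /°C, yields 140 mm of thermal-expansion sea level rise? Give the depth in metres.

H = Δh/(αΔT) = 0.14 / (2.8×10⁻⁴ × 1.3) ≈ 384.6 m

about 380 m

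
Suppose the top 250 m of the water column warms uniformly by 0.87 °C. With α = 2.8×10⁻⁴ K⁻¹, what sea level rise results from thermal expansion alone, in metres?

Δh = αΔT·H = 2.8×10⁻⁴ × 0.87 × 250 = 0.06090 m

0.0609 m of thermosteric rise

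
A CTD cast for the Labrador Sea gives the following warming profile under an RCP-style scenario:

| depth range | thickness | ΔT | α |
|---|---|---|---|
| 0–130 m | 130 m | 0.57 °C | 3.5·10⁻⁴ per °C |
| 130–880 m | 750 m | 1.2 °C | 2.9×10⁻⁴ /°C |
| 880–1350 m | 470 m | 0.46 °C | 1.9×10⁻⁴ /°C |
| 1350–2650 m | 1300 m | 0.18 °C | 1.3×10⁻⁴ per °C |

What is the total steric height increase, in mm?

358 mm of thermosteric rise

3.5×10⁻⁴ × 0.57 × 130 = 0.025935 m
Layer 2: 1.2 × 750 × 2.9×10⁻⁴ = 0.26100 m
880–1350 m: 0.46 × 470 × 1.9×10⁻⁴ = 0.041078 m
1350–2650 m: 1300 × 0.18 × 1.3×10⁻⁴ = 0.03042 m
Δh = 0.025935 + 0.26100 + 0.041078 + 0.03042 = 0.358433 m ≈ 358 mm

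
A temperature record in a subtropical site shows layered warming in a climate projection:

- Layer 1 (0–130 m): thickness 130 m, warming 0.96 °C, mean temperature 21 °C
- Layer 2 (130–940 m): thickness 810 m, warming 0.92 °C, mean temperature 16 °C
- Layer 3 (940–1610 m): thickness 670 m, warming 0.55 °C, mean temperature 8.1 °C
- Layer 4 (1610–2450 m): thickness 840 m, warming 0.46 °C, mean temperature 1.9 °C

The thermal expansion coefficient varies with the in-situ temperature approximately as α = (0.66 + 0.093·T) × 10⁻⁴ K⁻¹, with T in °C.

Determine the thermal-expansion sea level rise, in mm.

Δh ≈ 280 mm

Layer 1: α = (0.66 + 0.093×21)×10⁻⁴ = 2.613×10⁻⁴ K⁻¹
Layer 2: α = (0.66 + 0.093×16)×10⁻⁴ = 2.148×10⁻⁴ K⁻¹
Layer 3: α = (0.66 + 0.093×8.1)×10⁻⁴ = 1.4133×10⁻⁴ K⁻¹
Layer 4: α = (0.66 + 0.093×1.9)×10⁻⁴ = 0.8367×10⁻⁴ K⁻¹
0–130 m: 0.96 × 2.613×10⁻⁴ × 130 = 0.03261024 m
130–940 m: 810 × 2.148×10⁻⁴ × 0.92 = 0.16006896 m
Layer 3: 1.4133×10⁻⁴ × 670 × 0.55 = 0.052080105 m
Layer 4: 840 × 0.8367×10⁻⁴ × 0.46 = 0.032330088 m
Δh = 0.03261024 + 0.16006896 + 0.052080105 + 0.032330088 = 0.277089393 m ≈ 280 mm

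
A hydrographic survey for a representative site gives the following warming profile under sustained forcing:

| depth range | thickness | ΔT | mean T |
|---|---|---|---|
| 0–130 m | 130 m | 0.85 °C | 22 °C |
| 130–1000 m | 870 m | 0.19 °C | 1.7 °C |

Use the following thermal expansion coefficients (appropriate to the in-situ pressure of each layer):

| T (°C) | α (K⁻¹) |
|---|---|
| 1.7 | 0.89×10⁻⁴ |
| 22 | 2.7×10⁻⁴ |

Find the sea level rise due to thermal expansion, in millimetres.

Δh ≈ 44.5 mm

Layer 1 at 22 °C → α = 2.7×10⁻⁴ K⁻¹
Layer 2 at 1.7 °C → α = 0.89×10⁻⁴ K⁻¹
2.7×10⁻⁴ × 130 × 0.85 = 0.029835 m
0.19 × 870 × 0.89×10⁻⁴ = 0.0147117 m
Δh = 0.029835 + 0.0147117 = 0.0445467 m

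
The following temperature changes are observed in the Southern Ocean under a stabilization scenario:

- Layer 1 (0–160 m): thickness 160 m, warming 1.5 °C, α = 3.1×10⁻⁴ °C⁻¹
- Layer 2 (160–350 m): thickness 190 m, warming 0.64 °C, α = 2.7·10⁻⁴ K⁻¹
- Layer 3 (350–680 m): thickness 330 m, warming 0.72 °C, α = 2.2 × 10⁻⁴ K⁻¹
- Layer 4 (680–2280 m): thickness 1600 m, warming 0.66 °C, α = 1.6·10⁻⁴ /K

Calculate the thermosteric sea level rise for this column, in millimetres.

328 mm of thermosteric rise

Layer 1: 1.5 × 3.1×10⁻⁴ × 160 = 0.07440 m
190 × 0.64 × 2.7×10⁻⁴ = 0.032832 m
Layer 3: 2.2×10⁻⁴ × 330 × 0.72 = 0.052272 m
1600 × 1.6×10⁻⁴ × 0.66 = 0.16896 m
Δh = 0.07440 + 0.032832 + 0.052272 + 0.16896 = 0.328464 m ≈ 328 mm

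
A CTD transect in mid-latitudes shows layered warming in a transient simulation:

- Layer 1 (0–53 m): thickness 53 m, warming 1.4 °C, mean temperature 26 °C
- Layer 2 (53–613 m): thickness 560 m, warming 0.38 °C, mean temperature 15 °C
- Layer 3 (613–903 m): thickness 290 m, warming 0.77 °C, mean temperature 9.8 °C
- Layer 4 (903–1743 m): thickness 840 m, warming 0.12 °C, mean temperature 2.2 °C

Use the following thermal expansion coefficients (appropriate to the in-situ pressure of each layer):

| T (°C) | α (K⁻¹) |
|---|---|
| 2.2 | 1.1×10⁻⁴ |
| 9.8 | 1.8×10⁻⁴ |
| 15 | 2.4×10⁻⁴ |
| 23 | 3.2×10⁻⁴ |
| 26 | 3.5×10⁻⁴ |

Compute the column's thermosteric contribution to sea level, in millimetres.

about 128 mm

Layer 1 at 26 °C → α = 3.5×10⁻⁴ K⁻¹
Layer 2 at 15 °C → α = 2.4×10⁻⁴ K⁻¹
Layer 3 at 9.8 °C → α = 1.8×10⁻⁴ K⁻¹
Layer 4 at 2.2 °C → α = 1.1×10⁻⁴ K⁻¹
Layer 1: 1.4 × 53 × 3.5×10⁻⁴ = 0.02597 m
2.4×10⁻⁴ × 560 × 0.38 = 0.051072 m
613–903 m: 1.8×10⁻⁴ × 0.77 × 290 = 0.040194 m
1.1×10⁻⁴ × 840 × 0.12 = 0.011088 m
Δh = 0.02597 + 0.051072 + 0.040194 + 0.011088 = 0.128324 m ≈ 128 mm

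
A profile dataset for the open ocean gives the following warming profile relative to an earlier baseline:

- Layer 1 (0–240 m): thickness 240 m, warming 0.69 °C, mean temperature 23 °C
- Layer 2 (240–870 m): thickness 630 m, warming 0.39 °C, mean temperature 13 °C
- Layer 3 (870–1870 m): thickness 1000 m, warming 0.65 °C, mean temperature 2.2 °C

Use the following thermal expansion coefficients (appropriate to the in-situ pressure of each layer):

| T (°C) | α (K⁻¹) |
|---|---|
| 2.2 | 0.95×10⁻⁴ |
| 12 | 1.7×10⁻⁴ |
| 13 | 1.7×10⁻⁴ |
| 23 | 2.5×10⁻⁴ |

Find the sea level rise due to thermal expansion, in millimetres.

140 mm of thermosteric rise

Layer 1 at 23 °C → α = 2.5×10⁻⁴ K⁻¹
Layer 2 at 13 °C → α = 1.7×10⁻⁴ K⁻¹
Layer 3 at 2.2 °C → α = 0.95×10⁻⁴ K⁻¹
240 × 0.69 × 2.5×10⁻⁴ = 0.04140 m
Layer 2: 0.39 × 630 × 1.7×10⁻⁴ = 0.041769 m
Layer 3: 1000 × 0.95×10⁻⁴ × 0.65 = 0.06175 m
Δh = 0.04140 + 0.041769 + 0.06175 = 0.144919 m ≈ 140 mm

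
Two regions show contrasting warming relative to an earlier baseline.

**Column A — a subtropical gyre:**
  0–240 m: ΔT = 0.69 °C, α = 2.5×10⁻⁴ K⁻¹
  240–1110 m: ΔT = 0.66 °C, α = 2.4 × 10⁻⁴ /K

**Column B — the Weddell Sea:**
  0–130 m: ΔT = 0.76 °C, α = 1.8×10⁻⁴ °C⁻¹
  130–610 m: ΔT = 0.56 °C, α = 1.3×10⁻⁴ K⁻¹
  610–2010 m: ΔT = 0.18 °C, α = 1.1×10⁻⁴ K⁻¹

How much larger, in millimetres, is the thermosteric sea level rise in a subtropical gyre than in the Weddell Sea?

99 mm

A Layer 1: 2.5×10⁻⁴ × 240 × 0.69 = 0.04140 m
A Layer 2: 0.66 × 2.4×10⁻⁴ × 870 = 0.137808 m
A total: 0.179208 m
B 1.8×10⁻⁴ × 130 × 0.76 = 0.017784 m
B 130–610 m: 1.3×10⁻⁴ × 0.56 × 480 = 0.034944 m
B 1.1×10⁻⁴ × 1400 × 0.18 = 0.02772 m
B total: 0.080448 m
Difference: 0.179208 − 0.080448 = 0.09876 m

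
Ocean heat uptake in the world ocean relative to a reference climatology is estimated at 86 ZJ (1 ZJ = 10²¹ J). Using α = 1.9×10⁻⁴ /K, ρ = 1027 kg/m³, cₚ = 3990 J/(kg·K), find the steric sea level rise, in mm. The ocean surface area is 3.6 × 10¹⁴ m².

Δh = 11.1 mm

Per unit area: Q = 86×10²¹ / (3.6×10¹⁴) ≈ 2.389×10⁸ J/m²
Δh = αQ/(ρcₚ) = 1.9×10⁻⁴ × 2.389×10⁸ / (1027 × 3990) ≈ 0.011077 m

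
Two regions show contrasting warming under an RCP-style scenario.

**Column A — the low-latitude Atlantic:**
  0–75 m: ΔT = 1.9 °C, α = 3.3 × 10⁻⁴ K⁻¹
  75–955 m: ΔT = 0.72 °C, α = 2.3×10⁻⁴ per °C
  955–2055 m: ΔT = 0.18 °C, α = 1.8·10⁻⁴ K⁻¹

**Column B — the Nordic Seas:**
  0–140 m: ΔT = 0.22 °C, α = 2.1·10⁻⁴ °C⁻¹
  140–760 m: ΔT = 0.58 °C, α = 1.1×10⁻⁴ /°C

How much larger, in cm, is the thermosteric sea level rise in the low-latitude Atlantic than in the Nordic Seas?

A 3.3×10⁻⁴ × 1.9 × 75 = 0.047025 m
A 880 × 2.3×10⁻⁴ × 0.72 = 0.145728 m
A 955–2055 m: 1.8×10⁻⁴ × 0.18 × 1100 = 0.03564 m
A total: 0.228393 m
B 0–140 m: 140 × 2.1×10⁻⁴ × 0.22 = 0.006468 m
B 0.58 × 1.1×10⁻⁴ × 620 = 0.039556 m
B total: 0.046024 m
Difference: 0.228393 − 0.046024 = 0.182369 m

18.2 cm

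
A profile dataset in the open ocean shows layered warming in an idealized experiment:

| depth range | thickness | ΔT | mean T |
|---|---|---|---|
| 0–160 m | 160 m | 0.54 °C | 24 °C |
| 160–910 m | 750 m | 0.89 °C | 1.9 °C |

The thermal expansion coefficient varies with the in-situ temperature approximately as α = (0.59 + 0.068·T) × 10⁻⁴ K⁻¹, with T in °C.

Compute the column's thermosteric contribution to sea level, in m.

Layer 1: α = (0.59 + 0.068×24)×10⁻⁴ = 2.222×10⁻⁴ K⁻¹
Layer 2: α = (0.59 + 0.068×1.9)×10⁻⁴ = 0.7192×10⁻⁴ K⁻¹
Layer 1: 2.222×10⁻⁴ × 0.54 × 160 = 0.01919808 m
750 × 0.89 × 0.7192×10⁻⁴ = 0.0480066 m
Δh = 0.01919808 + 0.0480066 = 0.06720468 m ≈ 0.067 m

Δh ≈ 0.067 m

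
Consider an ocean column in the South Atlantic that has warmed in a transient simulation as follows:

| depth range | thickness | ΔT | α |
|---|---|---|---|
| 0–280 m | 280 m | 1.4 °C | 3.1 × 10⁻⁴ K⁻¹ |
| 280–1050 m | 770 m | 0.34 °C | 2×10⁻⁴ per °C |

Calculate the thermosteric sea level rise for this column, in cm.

Layer 1: 1.4 × 3.1×10⁻⁴ × 280 = 0.12152 m
Layer 2: 2×10⁻⁴ × 770 × 0.34 = 0.05236 m
Δh = 0.12152 + 0.05236 = 0.17388 m

17.4 cm of thermosteric rise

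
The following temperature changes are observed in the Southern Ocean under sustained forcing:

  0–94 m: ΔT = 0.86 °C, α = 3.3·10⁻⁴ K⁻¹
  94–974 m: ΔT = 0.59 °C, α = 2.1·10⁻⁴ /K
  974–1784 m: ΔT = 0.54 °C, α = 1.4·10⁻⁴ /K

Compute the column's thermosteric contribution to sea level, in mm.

Layer 1: 3.3×10⁻⁴ × 94 × 0.86 = 0.0266772 m
Layer 2: 0.59 × 880 × 2.1×10⁻⁴ = 0.109032 m
Layer 3: 1.4×10⁻⁴ × 0.54 × 810 = 0.061236 m
Δh = 0.0266772 + 0.109032 + 0.061236 = 0.1969452 m

197 mm of thermosteric rise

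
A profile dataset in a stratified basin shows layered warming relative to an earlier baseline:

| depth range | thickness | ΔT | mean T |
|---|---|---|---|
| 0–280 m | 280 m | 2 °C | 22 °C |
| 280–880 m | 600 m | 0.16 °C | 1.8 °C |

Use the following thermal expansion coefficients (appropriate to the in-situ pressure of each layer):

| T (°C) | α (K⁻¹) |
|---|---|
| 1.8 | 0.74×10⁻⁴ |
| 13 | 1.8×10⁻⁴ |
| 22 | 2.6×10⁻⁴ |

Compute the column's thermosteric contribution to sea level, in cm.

Δh ≈ 15.3 cm

Layer 1 at 22 °C → α = 2.6×10⁻⁴ K⁻¹
Layer 2 at 1.8 °C → α = 0.74×10⁻⁴ K⁻¹
0–280 m: 280 × 2 × 2.6×10⁻⁴ = 0.14560 m
Layer 2: 0.16 × 600 × 0.74×10⁻⁴ = 0.007104 m
Δh = 0.14560 + 0.007104 = 0.152704 m ≈ 15.3 cm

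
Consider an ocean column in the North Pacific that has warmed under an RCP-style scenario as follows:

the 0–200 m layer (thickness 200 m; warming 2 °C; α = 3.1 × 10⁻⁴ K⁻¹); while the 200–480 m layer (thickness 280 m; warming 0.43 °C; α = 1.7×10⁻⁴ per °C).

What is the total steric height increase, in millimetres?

Δh ≈ 144 mm

0–200 m: 200 × 2 × 3.1×10⁻⁴ = 0.12400 m
200–480 m: 1.7×10⁻⁴ × 280 × 0.43 = 0.020468 m
Δh = 0.12400 + 0.020468 = 0.144468 m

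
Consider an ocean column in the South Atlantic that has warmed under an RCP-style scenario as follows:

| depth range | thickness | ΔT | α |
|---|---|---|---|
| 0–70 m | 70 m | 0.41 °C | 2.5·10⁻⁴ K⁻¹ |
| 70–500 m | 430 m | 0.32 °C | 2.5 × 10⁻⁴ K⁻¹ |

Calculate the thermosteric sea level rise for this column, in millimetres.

41.6 mm of thermosteric rise

2.5×10⁻⁴ × 70 × 0.41 = 0.007175 m
Layer 2: 2.5×10⁻⁴ × 0.32 × 430 = 0.03440 m
Δh = 0.007175 + 0.03440 = 0.041575 m ≈ 41.6 mm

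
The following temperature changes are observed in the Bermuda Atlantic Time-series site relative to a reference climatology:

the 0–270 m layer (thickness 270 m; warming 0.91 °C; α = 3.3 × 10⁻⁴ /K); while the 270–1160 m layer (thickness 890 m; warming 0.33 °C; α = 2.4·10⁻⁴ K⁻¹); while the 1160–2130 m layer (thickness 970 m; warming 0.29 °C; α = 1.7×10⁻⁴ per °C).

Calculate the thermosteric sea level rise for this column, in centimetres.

0.91 × 270 × 3.3×10⁻⁴ = 0.081081 m
270–1160 m: 2.4×10⁻⁴ × 890 × 0.33 = 0.070488 m
1160–2130 m: 1.7×10⁻⁴ × 0.29 × 970 = 0.047821 m
Δh = 0.081081 + 0.070488 + 0.047821 = 0.19939 m

19.9 cm of thermosteric rise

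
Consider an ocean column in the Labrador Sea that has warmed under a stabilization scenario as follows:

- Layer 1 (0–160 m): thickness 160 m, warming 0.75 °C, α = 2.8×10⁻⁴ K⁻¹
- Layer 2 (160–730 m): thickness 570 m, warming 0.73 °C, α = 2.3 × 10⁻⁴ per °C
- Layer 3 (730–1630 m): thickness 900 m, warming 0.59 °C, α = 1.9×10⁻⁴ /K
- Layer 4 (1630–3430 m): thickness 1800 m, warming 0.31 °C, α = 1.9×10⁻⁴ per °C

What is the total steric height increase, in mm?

Layer 1: 2.8×10⁻⁴ × 0.75 × 160 = 0.03360 m
570 × 0.73 × 2.3×10⁻⁴ = 0.095703 m
730–1630 m: 900 × 1.9×10⁻⁴ × 0.59 = 0.10089 m
1800 × 1.9×10⁻⁴ × 0.31 = 0.10602 m
Δh = 0.03360 + 0.095703 + 0.10089 + 0.10602 = 0.336213 m

Δh ≈ 340 mm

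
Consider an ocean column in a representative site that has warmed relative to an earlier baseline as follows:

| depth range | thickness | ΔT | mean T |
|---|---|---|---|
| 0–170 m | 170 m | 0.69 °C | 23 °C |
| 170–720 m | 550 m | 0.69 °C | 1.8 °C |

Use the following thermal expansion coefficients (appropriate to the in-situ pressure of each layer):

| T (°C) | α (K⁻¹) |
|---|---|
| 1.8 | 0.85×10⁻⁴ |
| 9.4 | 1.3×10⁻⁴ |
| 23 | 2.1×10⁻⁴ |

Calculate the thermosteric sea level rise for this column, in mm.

Layer 1 at 23 °C → α = 2.1×10⁻⁴ K⁻¹
Layer 2 at 1.8 °C → α = 0.85×10⁻⁴ K⁻¹
0–170 m: 170 × 0.69 × 2.1×10⁻⁴ = 0.024633 m
0.85×10⁻⁴ × 0.69 × 550 = 0.0322575 m
Δh = 0.024633 + 0.0322575 = 0.0568905 m

about 57 mm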